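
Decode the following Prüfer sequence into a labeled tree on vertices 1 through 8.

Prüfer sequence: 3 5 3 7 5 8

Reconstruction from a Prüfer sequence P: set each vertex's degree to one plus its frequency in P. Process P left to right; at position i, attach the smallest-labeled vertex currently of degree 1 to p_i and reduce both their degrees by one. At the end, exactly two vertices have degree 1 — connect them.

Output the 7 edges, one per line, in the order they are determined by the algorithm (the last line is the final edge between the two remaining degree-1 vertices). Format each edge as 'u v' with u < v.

Initial degrees: {1:1, 2:1, 3:3, 4:1, 5:3, 6:1, 7:2, 8:2}
Step 1: smallest deg-1 vertex = 1, p_1 = 3. Add edge {1,3}. Now deg[1]=0, deg[3]=2.
Step 2: smallest deg-1 vertex = 2, p_2 = 5. Add edge {2,5}. Now deg[2]=0, deg[5]=2.
Step 3: smallest deg-1 vertex = 4, p_3 = 3. Add edge {3,4}. Now deg[4]=0, deg[3]=1.
Step 4: smallest deg-1 vertex = 3, p_4 = 7. Add edge {3,7}. Now deg[3]=0, deg[7]=1.
Step 5: smallest deg-1 vertex = 6, p_5 = 5. Add edge {5,6}. Now deg[6]=0, deg[5]=1.
Step 6: smallest deg-1 vertex = 5, p_6 = 8. Add edge {5,8}. Now deg[5]=0, deg[8]=1.
Final: two remaining deg-1 vertices are 7, 8. Add edge {7,8}.

Answer: 1 3
2 5
3 4
3 7
5 6
5 8
7 8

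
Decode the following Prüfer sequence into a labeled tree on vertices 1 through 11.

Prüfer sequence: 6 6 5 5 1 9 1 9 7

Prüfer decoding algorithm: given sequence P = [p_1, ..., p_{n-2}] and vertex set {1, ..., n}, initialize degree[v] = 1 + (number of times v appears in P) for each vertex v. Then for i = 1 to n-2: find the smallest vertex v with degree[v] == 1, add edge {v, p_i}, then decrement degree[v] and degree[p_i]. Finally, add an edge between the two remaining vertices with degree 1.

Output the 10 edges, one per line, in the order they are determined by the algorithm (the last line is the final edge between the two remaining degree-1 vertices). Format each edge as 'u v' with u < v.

Answer: 2 6
3 6
4 5
5 6
1 5
8 9
1 10
1 9
7 9
7 11

Derivation:
Initial degrees: {1:3, 2:1, 3:1, 4:1, 5:3, 6:3, 7:2, 8:1, 9:3, 10:1, 11:1}
Step 1: smallest deg-1 vertex = 2, p_1 = 6. Add edge {2,6}. Now deg[2]=0, deg[6]=2.
Step 2: smallest deg-1 vertex = 3, p_2 = 6. Add edge {3,6}. Now deg[3]=0, deg[6]=1.
Step 3: smallest deg-1 vertex = 4, p_3 = 5. Add edge {4,5}. Now deg[4]=0, deg[5]=2.
Step 4: smallest deg-1 vertex = 6, p_4 = 5. Add edge {5,6}. Now deg[6]=0, deg[5]=1.
Step 5: smallest deg-1 vertex = 5, p_5 = 1. Add edge {1,5}. Now deg[5]=0, deg[1]=2.
Step 6: smallest deg-1 vertex = 8, p_6 = 9. Add edge {8,9}. Now deg[8]=0, deg[9]=2.
Step 7: smallest deg-1 vertex = 10, p_7 = 1. Add edge {1,10}. Now deg[10]=0, deg[1]=1.
Step 8: smallest deg-1 vertex = 1, p_8 = 9. Add edge {1,9}. Now deg[1]=0, deg[9]=1.
Step 9: smallest deg-1 vertex = 9, p_9 = 7. Add edge {7,9}. Now deg[9]=0, deg[7]=1.
Final: two remaining deg-1 vertices are 7, 11. Add edge {7,11}.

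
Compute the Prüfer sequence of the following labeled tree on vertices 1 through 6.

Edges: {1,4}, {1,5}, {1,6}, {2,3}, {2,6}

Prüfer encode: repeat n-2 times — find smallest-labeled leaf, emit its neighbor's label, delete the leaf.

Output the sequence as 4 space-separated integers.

Step 1: leaves = {3,4,5}. Remove smallest leaf 3, emit neighbor 2.
Step 2: leaves = {2,4,5}. Remove smallest leaf 2, emit neighbor 6.
Step 3: leaves = {4,5,6}. Remove smallest leaf 4, emit neighbor 1.
Step 4: leaves = {5,6}. Remove smallest leaf 5, emit neighbor 1.
Done: 2 vertices remain (1, 6). Sequence = [2 6 1 1]

Answer: 2 6 1 1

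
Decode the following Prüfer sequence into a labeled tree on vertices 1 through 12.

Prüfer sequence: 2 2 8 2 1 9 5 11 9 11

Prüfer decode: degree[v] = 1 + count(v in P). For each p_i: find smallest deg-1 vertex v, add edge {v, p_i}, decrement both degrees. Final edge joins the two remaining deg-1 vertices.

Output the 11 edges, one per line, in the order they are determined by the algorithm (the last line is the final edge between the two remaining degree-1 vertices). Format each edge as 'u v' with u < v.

Initial degrees: {1:2, 2:4, 3:1, 4:1, 5:2, 6:1, 7:1, 8:2, 9:3, 10:1, 11:3, 12:1}
Step 1: smallest deg-1 vertex = 3, p_1 = 2. Add edge {2,3}. Now deg[3]=0, deg[2]=3.
Step 2: smallest deg-1 vertex = 4, p_2 = 2. Add edge {2,4}. Now deg[4]=0, deg[2]=2.
Step 3: smallest deg-1 vertex = 6, p_3 = 8. Add edge {6,8}. Now deg[6]=0, deg[8]=1.
Step 4: smallest deg-1 vertex = 7, p_4 = 2. Add edge {2,7}. Now deg[7]=0, deg[2]=1.
Step 5: smallest deg-1 vertex = 2, p_5 = 1. Add edge {1,2}. Now deg[2]=0, deg[1]=1.
Step 6: smallest deg-1 vertex = 1, p_6 = 9. Add edge {1,9}. Now deg[1]=0, deg[9]=2.
Step 7: smallest deg-1 vertex = 8, p_7 = 5. Add edge {5,8}. Now deg[8]=0, deg[5]=1.
Step 8: smallest deg-1 vertex = 5, p_8 = 11. Add edge {5,11}. Now deg[5]=0, deg[11]=2.
Step 9: smallest deg-1 vertex = 10, p_9 = 9. Add edge {9,10}. Now deg[10]=0, deg[9]=1.
Step 10: smallest deg-1 vertex = 9, p_10 = 11. Add edge {9,11}. Now deg[9]=0, deg[11]=1.
Final: two remaining deg-1 vertices are 11, 12. Add edge {11,12}.

Answer: 2 3
2 4
6 8
2 7
1 2
1 9
5 8
5 11
9 10
9 11
11 12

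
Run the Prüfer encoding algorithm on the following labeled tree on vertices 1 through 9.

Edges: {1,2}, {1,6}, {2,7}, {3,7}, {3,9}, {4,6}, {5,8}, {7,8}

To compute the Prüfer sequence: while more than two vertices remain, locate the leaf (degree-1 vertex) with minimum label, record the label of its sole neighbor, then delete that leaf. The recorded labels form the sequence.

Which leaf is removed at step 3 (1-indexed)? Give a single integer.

Step 1: current leaves = {4,5,9}. Remove leaf 4 (neighbor: 6).
Step 2: current leaves = {5,6,9}. Remove leaf 5 (neighbor: 8).
Step 3: current leaves = {6,8,9}. Remove leaf 6 (neighbor: 1).

Answer: 6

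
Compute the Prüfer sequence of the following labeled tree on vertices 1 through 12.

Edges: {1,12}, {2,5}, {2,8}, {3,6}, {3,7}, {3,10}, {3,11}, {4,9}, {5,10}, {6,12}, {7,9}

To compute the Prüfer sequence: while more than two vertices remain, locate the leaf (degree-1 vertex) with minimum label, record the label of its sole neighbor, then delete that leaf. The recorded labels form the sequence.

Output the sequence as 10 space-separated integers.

Answer: 12 9 2 5 10 7 3 3 3 6

Derivation:
Step 1: leaves = {1,4,8,11}. Remove smallest leaf 1, emit neighbor 12.
Step 2: leaves = {4,8,11,12}. Remove smallest leaf 4, emit neighbor 9.
Step 3: leaves = {8,9,11,12}. Remove smallest leaf 8, emit neighbor 2.
Step 4: leaves = {2,9,11,12}. Remove smallest leaf 2, emit neighbor 5.
Step 5: leaves = {5,9,11,12}. Remove smallest leaf 5, emit neighbor 10.
Step 6: leaves = {9,10,11,12}. Remove smallest leaf 9, emit neighbor 7.
Step 7: leaves = {7,10,11,12}. Remove smallest leaf 7, emit neighbor 3.
Step 8: leaves = {10,11,12}. Remove smallest leaf 10, emit neighbor 3.
Step 9: leaves = {11,12}. Remove smallest leaf 11, emit neighbor 3.
Step 10: leaves = {3,12}. Remove smallest leaf 3, emit neighbor 6.
Done: 2 vertices remain (6, 12). Sequence = [12 9 2 5 10 7 3 3 3 6]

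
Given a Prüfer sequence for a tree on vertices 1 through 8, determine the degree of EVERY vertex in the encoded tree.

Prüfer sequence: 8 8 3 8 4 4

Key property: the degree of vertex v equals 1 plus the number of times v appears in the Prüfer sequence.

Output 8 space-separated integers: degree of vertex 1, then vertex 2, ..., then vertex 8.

Answer: 1 1 2 3 1 1 1 4

Derivation:
p_1 = 8: count[8] becomes 1
p_2 = 8: count[8] becomes 2
p_3 = 3: count[3] becomes 1
p_4 = 8: count[8] becomes 3
p_5 = 4: count[4] becomes 1
p_6 = 4: count[4] becomes 2
Degrees (1 + count): deg[1]=1+0=1, deg[2]=1+0=1, deg[3]=1+1=2, deg[4]=1+2=3, deg[5]=1+0=1, deg[6]=1+0=1, deg[7]=1+0=1, deg[8]=1+3=4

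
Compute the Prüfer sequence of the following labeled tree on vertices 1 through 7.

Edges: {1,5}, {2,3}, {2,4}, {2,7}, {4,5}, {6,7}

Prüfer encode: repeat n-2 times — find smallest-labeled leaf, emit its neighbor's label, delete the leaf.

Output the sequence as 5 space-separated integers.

Answer: 5 2 4 2 7

Derivation:
Step 1: leaves = {1,3,6}. Remove smallest leaf 1, emit neighbor 5.
Step 2: leaves = {3,5,6}. Remove smallest leaf 3, emit neighbor 2.
Step 3: leaves = {5,6}. Remove smallest leaf 5, emit neighbor 4.
Step 4: leaves = {4,6}. Remove smallest leaf 4, emit neighbor 2.
Step 5: leaves = {2,6}. Remove smallest leaf 2, emit neighbor 7.
Done: 2 vertices remain (6, 7). Sequence = [5 2 4 2 7]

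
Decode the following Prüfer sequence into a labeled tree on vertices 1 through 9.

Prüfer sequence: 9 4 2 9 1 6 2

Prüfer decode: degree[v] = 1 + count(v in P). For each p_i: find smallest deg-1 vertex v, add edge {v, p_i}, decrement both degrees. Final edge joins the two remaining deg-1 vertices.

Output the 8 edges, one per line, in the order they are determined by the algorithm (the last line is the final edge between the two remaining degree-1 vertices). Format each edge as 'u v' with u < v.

Initial degrees: {1:2, 2:3, 3:1, 4:2, 5:1, 6:2, 7:1, 8:1, 9:3}
Step 1: smallest deg-1 vertex = 3, p_1 = 9. Add edge {3,9}. Now deg[3]=0, deg[9]=2.
Step 2: smallest deg-1 vertex = 5, p_2 = 4. Add edge {4,5}. Now deg[5]=0, deg[4]=1.
Step 3: smallest deg-1 vertex = 4, p_3 = 2. Add edge {2,4}. Now deg[4]=0, deg[2]=2.
Step 4: smallest deg-1 vertex = 7, p_4 = 9. Add edge {7,9}. Now deg[7]=0, deg[9]=1.
Step 5: smallest deg-1 vertex = 8, p_5 = 1. Add edge {1,8}. Now deg[8]=0, deg[1]=1.
Step 6: smallest deg-1 vertex = 1, p_6 = 6. Add edge {1,6}. Now deg[1]=0, deg[6]=1.
Step 7: smallest deg-1 vertex = 6, p_7 = 2. Add edge {2,6}. Now deg[6]=0, deg[2]=1.
Final: two remaining deg-1 vertices are 2, 9. Add edge {2,9}.

Answer: 3 9
4 5
2 4
7 9
1 8
1 6
2 6
2 9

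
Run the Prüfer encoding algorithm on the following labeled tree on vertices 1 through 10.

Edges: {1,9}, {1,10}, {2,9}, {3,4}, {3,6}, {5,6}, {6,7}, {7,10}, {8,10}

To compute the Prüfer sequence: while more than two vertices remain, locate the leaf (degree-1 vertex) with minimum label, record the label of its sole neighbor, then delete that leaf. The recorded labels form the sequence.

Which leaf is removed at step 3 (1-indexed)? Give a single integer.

Step 1: current leaves = {2,4,5,8}. Remove leaf 2 (neighbor: 9).
Step 2: current leaves = {4,5,8,9}. Remove leaf 4 (neighbor: 3).
Step 3: current leaves = {3,5,8,9}. Remove leaf 3 (neighbor: 6).

Answer: 3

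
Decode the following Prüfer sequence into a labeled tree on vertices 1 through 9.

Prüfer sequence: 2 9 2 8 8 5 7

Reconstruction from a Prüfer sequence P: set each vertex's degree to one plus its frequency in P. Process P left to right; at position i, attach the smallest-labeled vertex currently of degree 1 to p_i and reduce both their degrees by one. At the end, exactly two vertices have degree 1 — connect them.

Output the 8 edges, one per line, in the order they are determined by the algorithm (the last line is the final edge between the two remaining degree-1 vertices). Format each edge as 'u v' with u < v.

Initial degrees: {1:1, 2:3, 3:1, 4:1, 5:2, 6:1, 7:2, 8:3, 9:2}
Step 1: smallest deg-1 vertex = 1, p_1 = 2. Add edge {1,2}. Now deg[1]=0, deg[2]=2.
Step 2: smallest deg-1 vertex = 3, p_2 = 9. Add edge {3,9}. Now deg[3]=0, deg[9]=1.
Step 3: smallest deg-1 vertex = 4, p_3 = 2. Add edge {2,4}. Now deg[4]=0, deg[2]=1.
Step 4: smallest deg-1 vertex = 2, p_4 = 8. Add edge {2,8}. Now deg[2]=0, deg[8]=2.
Step 5: smallest deg-1 vertex = 6, p_5 = 8. Add edge {6,8}. Now deg[6]=0, deg[8]=1.
Step 6: smallest deg-1 vertex = 8, p_6 = 5. Add edge {5,8}. Now deg[8]=0, deg[5]=1.
Step 7: smallest deg-1 vertex = 5, p_7 = 7. Add edge {5,7}. Now deg[5]=0, deg[7]=1.
Final: two remaining deg-1 vertices are 7, 9. Add edge {7,9}.

Answer: 1 2
3 9
2 4
2 8
6 8
5 8
5 7
7 9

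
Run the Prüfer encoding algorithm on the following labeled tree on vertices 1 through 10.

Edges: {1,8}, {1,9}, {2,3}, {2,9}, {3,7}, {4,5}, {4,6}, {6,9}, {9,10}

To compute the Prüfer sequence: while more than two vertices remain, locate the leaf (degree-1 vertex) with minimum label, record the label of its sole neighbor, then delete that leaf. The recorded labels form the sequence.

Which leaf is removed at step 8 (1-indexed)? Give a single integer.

Step 1: current leaves = {5,7,8,10}. Remove leaf 5 (neighbor: 4).
Step 2: current leaves = {4,7,8,10}. Remove leaf 4 (neighbor: 6).
Step 3: current leaves = {6,7,8,10}. Remove leaf 6 (neighbor: 9).
Step 4: current leaves = {7,8,10}. Remove leaf 7 (neighbor: 3).
Step 5: current leaves = {3,8,10}. Remove leaf 3 (neighbor: 2).
Step 6: current leaves = {2,8,10}. Remove leaf 2 (neighbor: 9).
Step 7: current leaves = {8,10}. Remove leaf 8 (neighbor: 1).
Step 8: current leaves = {1,10}. Remove leaf 1 (neighbor: 9).

Answer: 1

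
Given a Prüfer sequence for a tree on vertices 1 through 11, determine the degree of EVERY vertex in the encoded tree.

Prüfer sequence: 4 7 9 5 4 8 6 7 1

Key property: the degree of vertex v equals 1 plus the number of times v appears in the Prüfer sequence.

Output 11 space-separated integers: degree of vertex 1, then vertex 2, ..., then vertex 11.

Answer: 2 1 1 3 2 2 3 2 2 1 1

Derivation:
p_1 = 4: count[4] becomes 1
p_2 = 7: count[7] becomes 1
p_3 = 9: count[9] becomes 1
p_4 = 5: count[5] becomes 1
p_5 = 4: count[4] becomes 2
p_6 = 8: count[8] becomes 1
p_7 = 6: count[6] becomes 1
p_8 = 7: count[7] becomes 2
p_9 = 1: count[1] becomes 1
Degrees (1 + count): deg[1]=1+1=2, deg[2]=1+0=1, deg[3]=1+0=1, deg[4]=1+2=3, deg[5]=1+1=2, deg[6]=1+1=2, deg[7]=1+2=3, deg[8]=1+1=2, deg[9]=1+1=2, deg[10]=1+0=1, deg[11]=1+0=1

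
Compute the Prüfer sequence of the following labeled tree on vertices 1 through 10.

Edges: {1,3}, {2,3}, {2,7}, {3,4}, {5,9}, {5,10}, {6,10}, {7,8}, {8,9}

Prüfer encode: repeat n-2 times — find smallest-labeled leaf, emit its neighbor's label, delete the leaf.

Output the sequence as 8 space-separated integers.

Answer: 3 3 2 7 10 8 9 5

Derivation:
Step 1: leaves = {1,4,6}. Remove smallest leaf 1, emit neighbor 3.
Step 2: leaves = {4,6}. Remove smallest leaf 4, emit neighbor 3.
Step 3: leaves = {3,6}. Remove smallest leaf 3, emit neighbor 2.
Step 4: leaves = {2,6}. Remove smallest leaf 2, emit neighbor 7.
Step 5: leaves = {6,7}. Remove smallest leaf 6, emit neighbor 10.
Step 6: leaves = {7,10}. Remove smallest leaf 7, emit neighbor 8.
Step 7: leaves = {8,10}. Remove smallest leaf 8, emit neighbor 9.
Step 8: leaves = {9,10}. Remove smallest leaf 9, emit neighbor 5.
Done: 2 vertices remain (5, 10). Sequence = [3 3 2 7 10 8 9 5]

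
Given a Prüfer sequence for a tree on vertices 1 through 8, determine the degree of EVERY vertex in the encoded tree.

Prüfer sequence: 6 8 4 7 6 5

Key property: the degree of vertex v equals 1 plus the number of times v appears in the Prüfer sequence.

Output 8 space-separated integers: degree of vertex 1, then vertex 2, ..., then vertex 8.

p_1 = 6: count[6] becomes 1
p_2 = 8: count[8] becomes 1
p_3 = 4: count[4] becomes 1
p_4 = 7: count[7] becomes 1
p_5 = 6: count[6] becomes 2
p_6 = 5: count[5] becomes 1
Degrees (1 + count): deg[1]=1+0=1, deg[2]=1+0=1, deg[3]=1+0=1, deg[4]=1+1=2, deg[5]=1+1=2, deg[6]=1+2=3, deg[7]=1+1=2, deg[8]=1+1=2

Answer: 1 1 1 2 2 3 2 2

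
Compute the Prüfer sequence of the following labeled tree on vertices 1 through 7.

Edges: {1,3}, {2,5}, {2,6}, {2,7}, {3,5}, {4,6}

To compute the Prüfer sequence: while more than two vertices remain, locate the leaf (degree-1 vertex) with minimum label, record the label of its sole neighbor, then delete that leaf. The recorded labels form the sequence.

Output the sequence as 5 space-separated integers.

Answer: 3 5 6 2 2

Derivation:
Step 1: leaves = {1,4,7}. Remove smallest leaf 1, emit neighbor 3.
Step 2: leaves = {3,4,7}. Remove smallest leaf 3, emit neighbor 5.
Step 3: leaves = {4,5,7}. Remove smallest leaf 4, emit neighbor 6.
Step 4: leaves = {5,6,7}. Remove smallest leaf 5, emit neighbor 2.
Step 5: leaves = {6,7}. Remove smallest leaf 6, emit neighbor 2.
Done: 2 vertices remain (2, 7). Sequence = [3 5 6 2 2]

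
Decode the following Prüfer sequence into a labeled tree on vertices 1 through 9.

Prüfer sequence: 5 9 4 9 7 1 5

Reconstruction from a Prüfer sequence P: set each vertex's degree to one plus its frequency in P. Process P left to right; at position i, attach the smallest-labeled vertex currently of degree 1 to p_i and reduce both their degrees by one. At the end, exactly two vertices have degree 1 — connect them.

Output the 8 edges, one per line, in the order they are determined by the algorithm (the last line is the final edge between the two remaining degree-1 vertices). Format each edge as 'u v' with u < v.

Initial degrees: {1:2, 2:1, 3:1, 4:2, 5:3, 6:1, 7:2, 8:1, 9:3}
Step 1: smallest deg-1 vertex = 2, p_1 = 5. Add edge {2,5}. Now deg[2]=0, deg[5]=2.
Step 2: smallest deg-1 vertex = 3, p_2 = 9. Add edge {3,9}. Now deg[3]=0, deg[9]=2.
Step 3: smallest deg-1 vertex = 6, p_3 = 4. Add edge {4,6}. Now deg[6]=0, deg[4]=1.
Step 4: smallest deg-1 vertex = 4, p_4 = 9. Add edge {4,9}. Now deg[4]=0, deg[9]=1.
Step 5: smallest deg-1 vertex = 8, p_5 = 7. Add edge {7,8}. Now deg[8]=0, deg[7]=1.
Step 6: smallest deg-1 vertex = 7, p_6 = 1. Add edge {1,7}. Now deg[7]=0, deg[1]=1.
Step 7: smallest deg-1 vertex = 1, p_7 = 5. Add edge {1,5}. Now deg[1]=0, deg[5]=1.
Final: two remaining deg-1 vertices are 5, 9. Add edge {5,9}.

Answer: 2 5
3 9
4 6
4 9
7 8
1 7
1 5
5 9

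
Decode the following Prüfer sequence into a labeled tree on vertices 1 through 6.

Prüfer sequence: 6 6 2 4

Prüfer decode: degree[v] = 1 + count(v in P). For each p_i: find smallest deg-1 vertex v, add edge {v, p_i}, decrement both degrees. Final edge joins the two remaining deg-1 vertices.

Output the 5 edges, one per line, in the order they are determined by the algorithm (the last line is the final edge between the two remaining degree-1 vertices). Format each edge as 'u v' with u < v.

Initial degrees: {1:1, 2:2, 3:1, 4:2, 5:1, 6:3}
Step 1: smallest deg-1 vertex = 1, p_1 = 6. Add edge {1,6}. Now deg[1]=0, deg[6]=2.
Step 2: smallest deg-1 vertex = 3, p_2 = 6. Add edge {3,6}. Now deg[3]=0, deg[6]=1.
Step 3: smallest deg-1 vertex = 5, p_3 = 2. Add edge {2,5}. Now deg[5]=0, deg[2]=1.
Step 4: smallest deg-1 vertex = 2, p_4 = 4. Add edge {2,4}. Now deg[2]=0, deg[4]=1.
Final: two remaining deg-1 vertices are 4, 6. Add edge {4,6}.

Answer: 1 6
3 6
2 5
2 4
4 6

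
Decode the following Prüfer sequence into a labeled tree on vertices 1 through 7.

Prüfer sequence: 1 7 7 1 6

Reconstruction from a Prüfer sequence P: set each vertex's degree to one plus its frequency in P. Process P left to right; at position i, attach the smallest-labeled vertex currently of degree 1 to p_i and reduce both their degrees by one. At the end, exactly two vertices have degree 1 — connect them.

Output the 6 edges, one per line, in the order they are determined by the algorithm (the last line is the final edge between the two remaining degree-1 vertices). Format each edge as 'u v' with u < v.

Initial degrees: {1:3, 2:1, 3:1, 4:1, 5:1, 6:2, 7:3}
Step 1: smallest deg-1 vertex = 2, p_1 = 1. Add edge {1,2}. Now deg[2]=0, deg[1]=2.
Step 2: smallest deg-1 vertex = 3, p_2 = 7. Add edge {3,7}. Now deg[3]=0, deg[7]=2.
Step 3: smallest deg-1 vertex = 4, p_3 = 7. Add edge {4,7}. Now deg[4]=0, deg[7]=1.
Step 4: smallest deg-1 vertex = 5, p_4 = 1. Add edge {1,5}. Now deg[5]=0, deg[1]=1.
Step 5: smallest deg-1 vertex = 1, p_5 = 6. Add edge {1,6}. Now deg[1]=0, deg[6]=1.
Final: two remaining deg-1 vertices are 6, 7. Add edge {6,7}.

Answer: 1 2
3 7
4 7
1 5
1 6
6 7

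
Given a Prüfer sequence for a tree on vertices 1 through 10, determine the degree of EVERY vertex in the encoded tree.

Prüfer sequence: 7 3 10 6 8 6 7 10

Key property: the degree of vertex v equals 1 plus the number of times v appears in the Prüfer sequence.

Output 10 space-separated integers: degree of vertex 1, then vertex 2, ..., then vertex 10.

Answer: 1 1 2 1 1 3 3 2 1 3

Derivation:
p_1 = 7: count[7] becomes 1
p_2 = 3: count[3] becomes 1
p_3 = 10: count[10] becomes 1
p_4 = 6: count[6] becomes 1
p_5 = 8: count[8] becomes 1
p_6 = 6: count[6] becomes 2
p_7 = 7: count[7] becomes 2
p_8 = 10: count[10] becomes 2
Degrees (1 + count): deg[1]=1+0=1, deg[2]=1+0=1, deg[3]=1+1=2, deg[4]=1+0=1, deg[5]=1+0=1, deg[6]=1+2=3, deg[7]=1+2=3, deg[8]=1+1=2, deg[9]=1+0=1, deg[10]=1+2=3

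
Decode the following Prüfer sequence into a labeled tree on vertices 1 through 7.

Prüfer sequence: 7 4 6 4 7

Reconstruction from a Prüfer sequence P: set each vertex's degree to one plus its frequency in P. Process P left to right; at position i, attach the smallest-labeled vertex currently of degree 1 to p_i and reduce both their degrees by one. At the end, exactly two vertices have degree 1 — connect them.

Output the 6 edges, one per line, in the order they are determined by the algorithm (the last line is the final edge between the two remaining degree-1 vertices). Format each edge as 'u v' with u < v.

Initial degrees: {1:1, 2:1, 3:1, 4:3, 5:1, 6:2, 7:3}
Step 1: smallest deg-1 vertex = 1, p_1 = 7. Add edge {1,7}. Now deg[1]=0, deg[7]=2.
Step 2: smallest deg-1 vertex = 2, p_2 = 4. Add edge {2,4}. Now deg[2]=0, deg[4]=2.
Step 3: smallest deg-1 vertex = 3, p_3 = 6. Add edge {3,6}. Now deg[3]=0, deg[6]=1.
Step 4: smallest deg-1 vertex = 5, p_4 = 4. Add edge {4,5}. Now deg[5]=0, deg[4]=1.
Step 5: smallest deg-1 vertex = 4, p_5 = 7. Add edge {4,7}. Now deg[4]=0, deg[7]=1.
Final: two remaining deg-1 vertices are 6, 7. Add edge {6,7}.

Answer: 1 7
2 4
3 6
4 5
4 7
6 7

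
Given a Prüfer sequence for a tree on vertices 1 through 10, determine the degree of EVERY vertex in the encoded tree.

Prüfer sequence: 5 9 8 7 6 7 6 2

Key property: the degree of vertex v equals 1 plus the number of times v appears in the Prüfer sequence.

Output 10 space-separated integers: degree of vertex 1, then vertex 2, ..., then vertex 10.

Answer: 1 2 1 1 2 3 3 2 2 1

Derivation:
p_1 = 5: count[5] becomes 1
p_2 = 9: count[9] becomes 1
p_3 = 8: count[8] becomes 1
p_4 = 7: count[7] becomes 1
p_5 = 6: count[6] becomes 1
p_6 = 7: count[7] becomes 2
p_7 = 6: count[6] becomes 2
p_8 = 2: count[2] becomes 1
Degrees (1 + count): deg[1]=1+0=1, deg[2]=1+1=2, deg[3]=1+0=1, deg[4]=1+0=1, deg[5]=1+1=2, deg[6]=1+2=3, deg[7]=1+2=3, deg[8]=1+1=2, deg[9]=1+1=2, deg[10]=1+0=1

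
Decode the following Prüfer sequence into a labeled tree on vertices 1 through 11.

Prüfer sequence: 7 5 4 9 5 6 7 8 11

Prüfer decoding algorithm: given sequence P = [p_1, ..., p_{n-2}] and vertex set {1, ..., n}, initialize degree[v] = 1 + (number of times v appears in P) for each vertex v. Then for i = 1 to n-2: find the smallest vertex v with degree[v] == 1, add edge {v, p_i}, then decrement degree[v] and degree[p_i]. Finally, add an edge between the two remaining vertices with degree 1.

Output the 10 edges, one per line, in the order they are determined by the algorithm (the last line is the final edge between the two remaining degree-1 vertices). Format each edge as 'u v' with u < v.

Answer: 1 7
2 5
3 4
4 9
5 9
5 6
6 7
7 8
8 11
10 11

Derivation:
Initial degrees: {1:1, 2:1, 3:1, 4:2, 5:3, 6:2, 7:3, 8:2, 9:2, 10:1, 11:2}
Step 1: smallest deg-1 vertex = 1, p_1 = 7. Add edge {1,7}. Now deg[1]=0, deg[7]=2.
Step 2: smallest deg-1 vertex = 2, p_2 = 5. Add edge {2,5}. Now deg[2]=0, deg[5]=2.
Step 3: smallest deg-1 vertex = 3, p_3 = 4. Add edge {3,4}. Now deg[3]=0, deg[4]=1.
Step 4: smallest deg-1 vertex = 4, p_4 = 9. Add edge {4,9}. Now deg[4]=0, deg[9]=1.
Step 5: smallest deg-1 vertex = 9, p_5 = 5. Add edge {5,9}. Now deg[9]=0, deg[5]=1.
Step 6: smallest deg-1 vertex = 5, p_6 = 6. Add edge {5,6}. Now deg[5]=0, deg[6]=1.
Step 7: smallest deg-1 vertex = 6, p_7 = 7. Add edge {6,7}. Now deg[6]=0, deg[7]=1.
Step 8: smallest deg-1 vertex = 7, p_8 = 8. Add edge {7,8}. Now deg[7]=0, deg[8]=1.
Step 9: smallest deg-1 vertex = 8, p_9 = 11. Add edge {8,11}. Now deg[8]=0, deg[11]=1.
Final: two remaining deg-1 vertices are 10, 11. Add edge {10,11}.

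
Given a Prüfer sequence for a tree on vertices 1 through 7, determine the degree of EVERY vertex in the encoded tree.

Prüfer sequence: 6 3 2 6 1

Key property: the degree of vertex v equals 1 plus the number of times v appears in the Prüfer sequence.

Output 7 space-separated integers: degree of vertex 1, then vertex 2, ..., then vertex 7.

Answer: 2 2 2 1 1 3 1

Derivation:
p_1 = 6: count[6] becomes 1
p_2 = 3: count[3] becomes 1
p_3 = 2: count[2] becomes 1
p_4 = 6: count[6] becomes 2
p_5 = 1: count[1] becomes 1
Degrees (1 + count): deg[1]=1+1=2, deg[2]=1+1=2, deg[3]=1+1=2, deg[4]=1+0=1, deg[5]=1+0=1, deg[6]=1+2=3, deg[7]=1+0=1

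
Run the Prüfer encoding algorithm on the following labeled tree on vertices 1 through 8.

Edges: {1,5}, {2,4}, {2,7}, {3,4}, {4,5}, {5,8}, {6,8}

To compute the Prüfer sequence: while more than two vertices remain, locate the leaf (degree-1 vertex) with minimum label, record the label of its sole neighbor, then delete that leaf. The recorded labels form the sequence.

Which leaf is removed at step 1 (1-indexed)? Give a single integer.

Answer: 1

Derivation:
Step 1: current leaves = {1,3,6,7}. Remove leaf 1 (neighbor: 5).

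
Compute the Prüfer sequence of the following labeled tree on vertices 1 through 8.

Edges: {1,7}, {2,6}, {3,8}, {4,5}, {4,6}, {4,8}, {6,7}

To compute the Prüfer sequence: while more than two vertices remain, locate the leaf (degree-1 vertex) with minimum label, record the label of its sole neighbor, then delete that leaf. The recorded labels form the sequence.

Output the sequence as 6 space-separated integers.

Step 1: leaves = {1,2,3,5}. Remove smallest leaf 1, emit neighbor 7.
Step 2: leaves = {2,3,5,7}. Remove smallest leaf 2, emit neighbor 6.
Step 3: leaves = {3,5,7}. Remove smallest leaf 3, emit neighbor 8.
Step 4: leaves = {5,7,8}. Remove smallest leaf 5, emit neighbor 4.
Step 5: leaves = {7,8}. Remove smallest leaf 7, emit neighbor 6.
Step 6: leaves = {6,8}. Remove smallest leaf 6, emit neighbor 4.
Done: 2 vertices remain (4, 8). Sequence = [7 6 8 4 6 4]

Answer: 7 6 8 4 6 4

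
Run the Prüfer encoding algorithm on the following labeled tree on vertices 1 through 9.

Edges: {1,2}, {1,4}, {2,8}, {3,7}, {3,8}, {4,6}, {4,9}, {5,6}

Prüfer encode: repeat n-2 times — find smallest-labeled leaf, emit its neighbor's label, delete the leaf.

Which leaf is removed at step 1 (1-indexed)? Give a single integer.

Step 1: current leaves = {5,7,9}. Remove leaf 5 (neighbor: 6).

Answer: 5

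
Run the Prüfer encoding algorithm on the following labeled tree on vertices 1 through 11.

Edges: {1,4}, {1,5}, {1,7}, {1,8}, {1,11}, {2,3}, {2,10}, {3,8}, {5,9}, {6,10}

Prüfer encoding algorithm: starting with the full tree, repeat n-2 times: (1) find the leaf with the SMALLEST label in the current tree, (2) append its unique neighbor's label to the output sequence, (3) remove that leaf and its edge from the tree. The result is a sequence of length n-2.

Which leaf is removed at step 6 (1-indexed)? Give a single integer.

Answer: 10

Derivation:
Step 1: current leaves = {4,6,7,9,11}. Remove leaf 4 (neighbor: 1).
Step 2: current leaves = {6,7,9,11}. Remove leaf 6 (neighbor: 10).
Step 3: current leaves = {7,9,10,11}. Remove leaf 7 (neighbor: 1).
Step 4: current leaves = {9,10,11}. Remove leaf 9 (neighbor: 5).
Step 5: current leaves = {5,10,11}. Remove leaf 5 (neighbor: 1).
Step 6: current leaves = {10,11}. Remove leaf 10 (neighbor: 2).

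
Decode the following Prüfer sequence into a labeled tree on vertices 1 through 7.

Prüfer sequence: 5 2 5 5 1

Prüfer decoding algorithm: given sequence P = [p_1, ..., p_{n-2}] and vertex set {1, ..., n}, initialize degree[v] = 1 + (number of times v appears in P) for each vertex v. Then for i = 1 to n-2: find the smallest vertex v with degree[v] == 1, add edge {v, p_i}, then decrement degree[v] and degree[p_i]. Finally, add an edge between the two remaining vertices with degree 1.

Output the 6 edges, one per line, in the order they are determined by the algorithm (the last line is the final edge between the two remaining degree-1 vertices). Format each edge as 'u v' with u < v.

Initial degrees: {1:2, 2:2, 3:1, 4:1, 5:4, 6:1, 7:1}
Step 1: smallest deg-1 vertex = 3, p_1 = 5. Add edge {3,5}. Now deg[3]=0, deg[5]=3.
Step 2: smallest deg-1 vertex = 4, p_2 = 2. Add edge {2,4}. Now deg[4]=0, deg[2]=1.
Step 3: smallest deg-1 vertex = 2, p_3 = 5. Add edge {2,5}. Now deg[2]=0, deg[5]=2.
Step 4: smallest deg-1 vertex = 6, p_4 = 5. Add edge {5,6}. Now deg[6]=0, deg[5]=1.
Step 5: smallest deg-1 vertex = 5, p_5 = 1. Add edge {1,5}. Now deg[5]=0, deg[1]=1.
Final: two remaining deg-1 vertices are 1, 7. Add edge {1,7}.

Answer: 3 5
2 4
2 5
5 6
1 5
1 7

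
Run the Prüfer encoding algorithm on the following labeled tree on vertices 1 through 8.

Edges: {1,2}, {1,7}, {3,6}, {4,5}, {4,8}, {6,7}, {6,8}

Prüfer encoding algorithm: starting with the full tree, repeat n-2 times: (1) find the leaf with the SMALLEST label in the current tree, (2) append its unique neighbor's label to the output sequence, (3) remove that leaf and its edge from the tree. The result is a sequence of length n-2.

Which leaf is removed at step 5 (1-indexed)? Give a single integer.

Answer: 4

Derivation:
Step 1: current leaves = {2,3,5}. Remove leaf 2 (neighbor: 1).
Step 2: current leaves = {1,3,5}. Remove leaf 1 (neighbor: 7).
Step 3: current leaves = {3,5,7}. Remove leaf 3 (neighbor: 6).
Step 4: current leaves = {5,7}. Remove leaf 5 (neighbor: 4).
Step 5: current leaves = {4,7}. Remove leaf 4 (neighbor: 8).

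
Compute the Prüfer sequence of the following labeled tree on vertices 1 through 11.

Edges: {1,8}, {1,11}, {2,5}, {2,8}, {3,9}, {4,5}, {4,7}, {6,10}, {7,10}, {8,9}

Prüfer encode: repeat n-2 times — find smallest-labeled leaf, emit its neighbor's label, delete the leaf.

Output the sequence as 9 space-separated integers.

Answer: 9 10 8 7 4 5 2 8 1

Derivation:
Step 1: leaves = {3,6,11}. Remove smallest leaf 3, emit neighbor 9.
Step 2: leaves = {6,9,11}. Remove smallest leaf 6, emit neighbor 10.
Step 3: leaves = {9,10,11}. Remove smallest leaf 9, emit neighbor 8.
Step 4: leaves = {10,11}. Remove smallest leaf 10, emit neighbor 7.
Step 5: leaves = {7,11}. Remove smallest leaf 7, emit neighbor 4.
Step 6: leaves = {4,11}. Remove smallest leaf 4, emit neighbor 5.
Step 7: leaves = {5,11}. Remove smallest leaf 5, emit neighbor 2.
Step 8: leaves = {2,11}. Remove smallest leaf 2, emit neighbor 8.
Step 9: leaves = {8,11}. Remove smallest leaf 8, emit neighbor 1.
Done: 2 vertices remain (1, 11). Sequence = [9 10 8 7 4 5 2 8 1]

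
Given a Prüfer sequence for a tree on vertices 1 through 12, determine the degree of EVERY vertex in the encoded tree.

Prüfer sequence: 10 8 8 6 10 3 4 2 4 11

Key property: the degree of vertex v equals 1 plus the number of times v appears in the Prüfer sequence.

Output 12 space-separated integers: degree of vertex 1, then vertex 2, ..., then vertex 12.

Answer: 1 2 2 3 1 2 1 3 1 3 2 1

Derivation:
p_1 = 10: count[10] becomes 1
p_2 = 8: count[8] becomes 1
p_3 = 8: count[8] becomes 2
p_4 = 6: count[6] becomes 1
p_5 = 10: count[10] becomes 2
p_6 = 3: count[3] becomes 1
p_7 = 4: count[4] becomes 1
p_8 = 2: count[2] becomes 1
p_9 = 4: count[4] becomes 2
p_10 = 11: count[11] becomes 1
Degrees (1 + count): deg[1]=1+0=1, deg[2]=1+1=2, deg[3]=1+1=2, deg[4]=1+2=3, deg[5]=1+0=1, deg[6]=1+1=2, deg[7]=1+0=1, deg[8]=1+2=3, deg[9]=1+0=1, deg[10]=1+2=3, deg[11]=1+1=2, deg[12]=1+0=1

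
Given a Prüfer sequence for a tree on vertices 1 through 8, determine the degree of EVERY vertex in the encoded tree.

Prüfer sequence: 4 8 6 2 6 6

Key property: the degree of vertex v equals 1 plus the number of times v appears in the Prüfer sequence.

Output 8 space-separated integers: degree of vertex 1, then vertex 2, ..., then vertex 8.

p_1 = 4: count[4] becomes 1
p_2 = 8: count[8] becomes 1
p_3 = 6: count[6] becomes 1
p_4 = 2: count[2] becomes 1
p_5 = 6: count[6] becomes 2
p_6 = 6: count[6] becomes 3
Degrees (1 + count): deg[1]=1+0=1, deg[2]=1+1=2, deg[3]=1+0=1, deg[4]=1+1=2, deg[5]=1+0=1, deg[6]=1+3=4, deg[7]=1+0=1, deg[8]=1+1=2

Answer: 1 2 1 2 1 4 1 2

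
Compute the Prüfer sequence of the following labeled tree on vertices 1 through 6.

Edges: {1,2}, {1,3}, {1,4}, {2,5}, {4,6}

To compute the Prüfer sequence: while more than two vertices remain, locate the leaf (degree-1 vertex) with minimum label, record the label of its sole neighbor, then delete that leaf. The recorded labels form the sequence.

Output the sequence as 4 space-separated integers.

Answer: 1 2 1 4

Derivation:
Step 1: leaves = {3,5,6}. Remove smallest leaf 3, emit neighbor 1.
Step 2: leaves = {5,6}. Remove smallest leaf 5, emit neighbor 2.
Step 3: leaves = {2,6}. Remove smallest leaf 2, emit neighbor 1.
Step 4: leaves = {1,6}. Remove smallest leaf 1, emit neighbor 4.
Done: 2 vertices remain (4, 6). Sequence = [1 2 1 4]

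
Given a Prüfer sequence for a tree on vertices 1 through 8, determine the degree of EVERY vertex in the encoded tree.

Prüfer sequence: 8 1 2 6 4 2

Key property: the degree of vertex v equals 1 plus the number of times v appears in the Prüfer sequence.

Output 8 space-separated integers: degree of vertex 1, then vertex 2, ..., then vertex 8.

p_1 = 8: count[8] becomes 1
p_2 = 1: count[1] becomes 1
p_3 = 2: count[2] becomes 1
p_4 = 6: count[6] becomes 1
p_5 = 4: count[4] becomes 1
p_6 = 2: count[2] becomes 2
Degrees (1 + count): deg[1]=1+1=2, deg[2]=1+2=3, deg[3]=1+0=1, deg[4]=1+1=2, deg[5]=1+0=1, deg[6]=1+1=2, deg[7]=1+0=1, deg[8]=1+1=2

Answer: 2 3 1 2 1 2 1 2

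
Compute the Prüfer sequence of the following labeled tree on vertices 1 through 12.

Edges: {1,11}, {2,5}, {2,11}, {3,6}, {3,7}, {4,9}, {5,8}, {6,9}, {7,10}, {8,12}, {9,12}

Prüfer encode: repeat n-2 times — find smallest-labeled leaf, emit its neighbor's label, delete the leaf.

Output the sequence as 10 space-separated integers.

Step 1: leaves = {1,4,10}. Remove smallest leaf 1, emit neighbor 11.
Step 2: leaves = {4,10,11}. Remove smallest leaf 4, emit neighbor 9.
Step 3: leaves = {10,11}. Remove smallest leaf 10, emit neighbor 7.
Step 4: leaves = {7,11}. Remove smallest leaf 7, emit neighbor 3.
Step 5: leaves = {3,11}. Remove smallest leaf 3, emit neighbor 6.
Step 6: leaves = {6,11}. Remove smallest leaf 6, emit neighbor 9.
Step 7: leaves = {9,11}. Remove smallest leaf 9, emit neighbor 12.
Step 8: leaves = {11,12}. Remove smallest leaf 11, emit neighbor 2.
Step 9: leaves = {2,12}. Remove smallest leaf 2, emit neighbor 5.
Step 10: leaves = {5,12}. Remove smallest leaf 5, emit neighbor 8.
Done: 2 vertices remain (8, 12). Sequence = [11 9 7 3 6 9 12 2 5 8]

Answer: 11 9 7 3 6 9 12 2 5 8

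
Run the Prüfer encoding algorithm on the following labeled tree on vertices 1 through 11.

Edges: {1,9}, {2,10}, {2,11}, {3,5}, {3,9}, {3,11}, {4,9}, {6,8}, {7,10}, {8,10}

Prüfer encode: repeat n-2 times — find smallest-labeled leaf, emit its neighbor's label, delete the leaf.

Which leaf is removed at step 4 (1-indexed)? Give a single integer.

Answer: 6

Derivation:
Step 1: current leaves = {1,4,5,6,7}. Remove leaf 1 (neighbor: 9).
Step 2: current leaves = {4,5,6,7}. Remove leaf 4 (neighbor: 9).
Step 3: current leaves = {5,6,7,9}. Remove leaf 5 (neighbor: 3).
Step 4: current leaves = {6,7,9}. Remove leaf 6 (neighbor: 8).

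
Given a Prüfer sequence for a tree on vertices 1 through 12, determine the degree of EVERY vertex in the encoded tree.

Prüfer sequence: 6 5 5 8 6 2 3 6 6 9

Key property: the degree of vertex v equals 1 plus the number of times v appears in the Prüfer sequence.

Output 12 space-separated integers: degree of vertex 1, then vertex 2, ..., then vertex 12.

p_1 = 6: count[6] becomes 1
p_2 = 5: count[5] becomes 1
p_3 = 5: count[5] becomes 2
p_4 = 8: count[8] becomes 1
p_5 = 6: count[6] becomes 2
p_6 = 2: count[2] becomes 1
p_7 = 3: count[3] becomes 1
p_8 = 6: count[6] becomes 3
p_9 = 6: count[6] becomes 4
p_10 = 9: count[9] becomes 1
Degrees (1 + count): deg[1]=1+0=1, deg[2]=1+1=2, deg[3]=1+1=2, deg[4]=1+0=1, deg[5]=1+2=3, deg[6]=1+4=5, deg[7]=1+0=1, deg[8]=1+1=2, deg[9]=1+1=2, deg[10]=1+0=1, deg[11]=1+0=1, deg[12]=1+0=1

Answer: 1 2 2 1 3 5 1 2 2 1 1 1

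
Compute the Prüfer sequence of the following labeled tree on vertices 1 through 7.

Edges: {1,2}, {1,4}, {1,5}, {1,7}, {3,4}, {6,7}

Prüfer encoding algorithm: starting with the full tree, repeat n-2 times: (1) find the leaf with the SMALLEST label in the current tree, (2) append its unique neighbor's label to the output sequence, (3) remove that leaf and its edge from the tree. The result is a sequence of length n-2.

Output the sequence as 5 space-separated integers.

Answer: 1 4 1 1 7

Derivation:
Step 1: leaves = {2,3,5,6}. Remove smallest leaf 2, emit neighbor 1.
Step 2: leaves = {3,5,6}. Remove smallest leaf 3, emit neighbor 4.
Step 3: leaves = {4,5,6}. Remove smallest leaf 4, emit neighbor 1.
Step 4: leaves = {5,6}. Remove smallest leaf 5, emit neighbor 1.
Step 5: leaves = {1,6}. Remove smallest leaf 1, emit neighbor 7.
Done: 2 vertices remain (6, 7). Sequence = [1 4 1 1 7]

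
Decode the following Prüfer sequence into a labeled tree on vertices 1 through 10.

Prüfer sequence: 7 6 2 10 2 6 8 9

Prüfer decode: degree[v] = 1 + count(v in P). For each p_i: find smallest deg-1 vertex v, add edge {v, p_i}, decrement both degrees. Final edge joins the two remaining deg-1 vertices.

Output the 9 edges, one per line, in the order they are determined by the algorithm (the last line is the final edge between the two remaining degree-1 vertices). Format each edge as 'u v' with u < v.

Initial degrees: {1:1, 2:3, 3:1, 4:1, 5:1, 6:3, 7:2, 8:2, 9:2, 10:2}
Step 1: smallest deg-1 vertex = 1, p_1 = 7. Add edge {1,7}. Now deg[1]=0, deg[7]=1.
Step 2: smallest deg-1 vertex = 3, p_2 = 6. Add edge {3,6}. Now deg[3]=0, deg[6]=2.
Step 3: smallest deg-1 vertex = 4, p_3 = 2. Add edge {2,4}. Now deg[4]=0, deg[2]=2.
Step 4: smallest deg-1 vertex = 5, p_4 = 10. Add edge {5,10}. Now deg[5]=0, deg[10]=1.
Step 5: smallest deg-1 vertex = 7, p_5 = 2. Add edge {2,7}. Now deg[7]=0, deg[2]=1.
Step 6: smallest deg-1 vertex = 2, p_6 = 6. Add edge {2,6}. Now deg[2]=0, deg[6]=1.
Step 7: smallest deg-1 vertex = 6, p_7 = 8. Add edge {6,8}. Now deg[6]=0, deg[8]=1.
Step 8: smallest deg-1 vertex = 8, p_8 = 9. Add edge {8,9}. Now deg[8]=0, deg[9]=1.
Final: two remaining deg-1 vertices are 9, 10. Add edge {9,10}.

Answer: 1 7
3 6
2 4
5 10
2 7
2 6
6 8
8 9
9 10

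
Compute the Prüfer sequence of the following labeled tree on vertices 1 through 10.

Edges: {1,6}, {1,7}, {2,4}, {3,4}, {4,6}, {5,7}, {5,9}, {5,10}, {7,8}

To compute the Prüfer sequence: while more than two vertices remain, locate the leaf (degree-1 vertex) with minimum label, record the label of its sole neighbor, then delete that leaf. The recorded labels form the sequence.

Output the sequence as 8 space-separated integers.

Answer: 4 4 6 1 7 7 5 5

Derivation:
Step 1: leaves = {2,3,8,9,10}. Remove smallest leaf 2, emit neighbor 4.
Step 2: leaves = {3,8,9,10}. Remove smallest leaf 3, emit neighbor 4.
Step 3: leaves = {4,8,9,10}. Remove smallest leaf 4, emit neighbor 6.
Step 4: leaves = {6,8,9,10}. Remove smallest leaf 6, emit neighbor 1.
Step 5: leaves = {1,8,9,10}. Remove smallest leaf 1, emit neighbor 7.
Step 6: leaves = {8,9,10}. Remove smallest leaf 8, emit neighbor 7.
Step 7: leaves = {7,9,10}. Remove smallest leaf 7, emit neighbor 5.
Step 8: leaves = {9,10}. Remove smallest leaf 9, emit neighbor 5.
Done: 2 vertices remain (5, 10). Sequence = [4 4 6 1 7 7 5 5]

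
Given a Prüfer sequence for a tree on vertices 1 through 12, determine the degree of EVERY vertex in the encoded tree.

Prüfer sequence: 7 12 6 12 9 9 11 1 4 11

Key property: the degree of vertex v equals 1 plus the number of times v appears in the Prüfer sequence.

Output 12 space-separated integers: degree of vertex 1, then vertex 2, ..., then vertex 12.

Answer: 2 1 1 2 1 2 2 1 3 1 3 3

Derivation:
p_1 = 7: count[7] becomes 1
p_2 = 12: count[12] becomes 1
p_3 = 6: count[6] becomes 1
p_4 = 12: count[12] becomes 2
p_5 = 9: count[9] becomes 1
p_6 = 9: count[9] becomes 2
p_7 = 11: count[11] becomes 1
p_8 = 1: count[1] becomes 1
p_9 = 4: count[4] becomes 1
p_10 = 11: count[11] becomes 2
Degrees (1 + count): deg[1]=1+1=2, deg[2]=1+0=1, deg[3]=1+0=1, deg[4]=1+1=2, deg[5]=1+0=1, deg[6]=1+1=2, deg[7]=1+1=2, deg[8]=1+0=1, deg[9]=1+2=3, deg[10]=1+0=1, deg[11]=1+2=3, deg[12]=1+2=3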